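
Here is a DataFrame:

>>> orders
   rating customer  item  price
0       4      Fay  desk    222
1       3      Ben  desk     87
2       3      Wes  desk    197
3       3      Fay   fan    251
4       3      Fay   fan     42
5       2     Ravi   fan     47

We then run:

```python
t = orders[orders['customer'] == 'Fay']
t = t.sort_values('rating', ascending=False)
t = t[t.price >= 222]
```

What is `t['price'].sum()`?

473

filter rows where customer == 'Fay':
   rating customer  item  price
0       4      Fay  desk    222
3       3      Fay   fan    251
4       3      Fay   fan     42
sort by rating descending:
   rating customer  item  price
0       4      Fay  desk    222
3       3      Fay   fan    251
4       3      Fay   fan     42
filter rows where price >= 222:
   rating customer  item  price
0       4      Fay  desk    222
3       3      Fay   fan    251
The sum of column 'price' is 473.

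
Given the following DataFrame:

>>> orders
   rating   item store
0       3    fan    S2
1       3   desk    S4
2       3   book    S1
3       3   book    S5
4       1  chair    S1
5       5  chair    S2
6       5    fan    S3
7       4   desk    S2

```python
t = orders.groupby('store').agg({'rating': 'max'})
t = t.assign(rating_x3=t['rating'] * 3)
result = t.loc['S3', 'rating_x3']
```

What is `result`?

15

group by store, max of rating:
       rating
store        
S1          3
S2          5
S3          5
S4          3
S5          3
add column rating_x3 = t['rating'] * 3:
       rating  rating_x3
store                   
S1          3          9
S2          5         15
S3          5         15
S4          3          9
S5          3          9
Reading off the value at row 'S3', column 'rating_x3', we get 15.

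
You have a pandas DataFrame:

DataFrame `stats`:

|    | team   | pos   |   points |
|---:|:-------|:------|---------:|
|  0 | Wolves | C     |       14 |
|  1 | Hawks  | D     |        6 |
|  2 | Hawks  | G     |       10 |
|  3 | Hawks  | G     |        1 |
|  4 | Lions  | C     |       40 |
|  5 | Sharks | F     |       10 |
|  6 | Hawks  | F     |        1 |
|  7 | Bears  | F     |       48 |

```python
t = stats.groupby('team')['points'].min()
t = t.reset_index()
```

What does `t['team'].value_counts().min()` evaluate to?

group by team, min of points:
team
Bears     48
Hawks      1
Lions     40
Sharks    10
Wolves    14
Name: points, dtype: int64
reset_index():
     team  points
0   Bears      48
1   Hawks       1
2   Lions      40
3  Sharks      10
4  Wolves      14
value_counts of team:
team
Bears     1
Hawks     1
Lions     1
Sharks    1
Wolves    1
Name: count, dtype: int64
So min() = 1.

1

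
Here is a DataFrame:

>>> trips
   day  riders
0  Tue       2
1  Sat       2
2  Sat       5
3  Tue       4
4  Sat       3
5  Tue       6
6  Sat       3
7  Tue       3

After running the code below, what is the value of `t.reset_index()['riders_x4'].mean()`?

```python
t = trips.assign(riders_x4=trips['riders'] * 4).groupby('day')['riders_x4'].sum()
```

56.0

add column riders_x4 = trips['riders'] * 4:
   day  riders  riders_x4
0  Tue       2          8
1  Sat       2          8
2  Sat       5         20
3  Tue       4         16
4  Sat       3         12
5  Tue       6         24
6  Sat       3         12
7  Tue       3         12
group by day, sum of riders_x4:
day
Sat    52
Tue    60
Name: riders_x4, dtype: int64
reset_index():
   day  riders_x4
0  Sat         52
1  Tue         60
Hence 56.0.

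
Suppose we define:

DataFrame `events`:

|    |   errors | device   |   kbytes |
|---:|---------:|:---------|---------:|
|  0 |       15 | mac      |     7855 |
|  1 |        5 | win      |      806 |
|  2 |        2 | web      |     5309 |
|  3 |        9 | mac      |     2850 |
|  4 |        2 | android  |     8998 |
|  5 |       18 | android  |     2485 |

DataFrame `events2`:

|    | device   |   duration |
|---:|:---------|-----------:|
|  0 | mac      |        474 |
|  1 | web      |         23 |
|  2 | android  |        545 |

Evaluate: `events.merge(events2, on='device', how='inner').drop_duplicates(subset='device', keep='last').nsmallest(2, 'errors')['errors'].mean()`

5.5

merge on 'device' (how='inner') → 5 rows:
   errors   device  kbytes  duration
0      15      mac    7855       474
1       2      web    5309        23
2       9      mac    2850       474
3       2  android    8998       545
4      18  android    2485       545
drop duplicate device (keep=last):
   errors   device  kbytes  duration
1       2      web    5309        23
2       9      mac    2850       474
4      18  android    2485       545
take 2 rows with smallest errors:
   errors device  kbytes  duration
1       2    web    5309        23
2       9    mac    2850       474
Reading off the mean of column 'errors', we get 5.5.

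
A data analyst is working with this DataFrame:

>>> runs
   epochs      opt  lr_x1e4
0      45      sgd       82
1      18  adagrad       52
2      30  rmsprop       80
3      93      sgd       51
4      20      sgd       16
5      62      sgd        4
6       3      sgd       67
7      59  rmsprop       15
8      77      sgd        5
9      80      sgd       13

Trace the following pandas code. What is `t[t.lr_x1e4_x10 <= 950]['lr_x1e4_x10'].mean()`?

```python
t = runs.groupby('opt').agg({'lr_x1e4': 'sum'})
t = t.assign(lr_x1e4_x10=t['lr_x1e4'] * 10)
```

group by opt, sum of lr_x1e4:
         lr_x1e4
opt             
adagrad       52
rmsprop       95
sgd          238
add column lr_x1e4_x10 = t['lr_x1e4'] * 10:
         lr_x1e4  lr_x1e4_x10
opt                          
adagrad       52          520
rmsprop       95          950
sgd          238         2380
filter rows where lr_x1e4_x10 <= 950:
         lr_x1e4  lr_x1e4_x10
opt                          
adagrad       52          520
rmsprop       95          950

735.0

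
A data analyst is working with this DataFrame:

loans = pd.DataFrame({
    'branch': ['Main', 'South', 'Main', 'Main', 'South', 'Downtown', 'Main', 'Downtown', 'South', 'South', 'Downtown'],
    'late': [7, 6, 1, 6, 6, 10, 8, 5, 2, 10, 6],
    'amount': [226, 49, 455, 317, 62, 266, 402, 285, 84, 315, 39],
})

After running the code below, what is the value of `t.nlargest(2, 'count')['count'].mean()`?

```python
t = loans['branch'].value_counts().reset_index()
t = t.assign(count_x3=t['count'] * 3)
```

4.0

value_counts of branch:
branch
Main        4
South       4
Downtown    3
Name: count, dtype: int64
reset_index():
     branch  count
0      Main      4
1     South      4
2  Downtown      3
add column count_x3 = t['count'] * 3:
     branch  count  count_x3
0      Main      4        12
1     South      4        12
2  Downtown      3         9
take 2 rows with largest count:
  branch  count  count_x3
0   Main      4        12
1  South      4        12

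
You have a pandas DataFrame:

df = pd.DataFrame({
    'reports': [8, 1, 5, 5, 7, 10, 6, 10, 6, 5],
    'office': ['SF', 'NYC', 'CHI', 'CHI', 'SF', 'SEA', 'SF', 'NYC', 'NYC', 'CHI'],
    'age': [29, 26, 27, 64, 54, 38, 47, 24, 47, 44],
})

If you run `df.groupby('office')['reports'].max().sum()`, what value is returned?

group by office, max of reports:
office
CHI     5
NYC    10
SEA    10
SF      8
Name: reports, dtype: int64
The sum of the resulting series is 33.

33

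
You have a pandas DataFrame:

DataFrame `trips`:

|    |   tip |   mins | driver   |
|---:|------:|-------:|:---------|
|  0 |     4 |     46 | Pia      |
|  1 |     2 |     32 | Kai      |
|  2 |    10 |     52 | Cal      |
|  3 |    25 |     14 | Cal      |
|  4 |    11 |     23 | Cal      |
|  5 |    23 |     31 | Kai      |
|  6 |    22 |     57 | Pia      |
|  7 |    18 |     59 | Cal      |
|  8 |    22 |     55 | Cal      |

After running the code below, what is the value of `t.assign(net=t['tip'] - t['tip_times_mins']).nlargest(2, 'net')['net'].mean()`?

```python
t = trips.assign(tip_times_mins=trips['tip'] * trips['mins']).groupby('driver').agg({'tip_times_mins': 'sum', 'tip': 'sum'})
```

-1082.0

add column tip_times_mins = trips['tip'] * trips['mins']:
   tip  mins driver  tip_times_mins
0    4    46    Pia             184
1    2    32    Kai              64
2   10    52    Cal             520
3   25    14    Cal             350
4   11    23    Cal             253
5   23    31    Kai             713
6   22    57    Pia            1254
7   18    59    Cal            1062
8   22    55    Cal            1210
group by driver: sum(tip_times_mins), sum(tip):
        tip_times_mins  tip
driver                     
Cal               3395   86
Kai                777   25
Pia               1438   26
add column net = t['tip'] - t['tip_times_mins']:
        tip_times_mins  tip   net
driver                           
Cal               3395   86 -3309
Kai                777   25  -752
Pia               1438   26 -1412
take 2 rows with largest net:
        tip_times_mins  tip   net
driver                           
Kai                777   25  -752
Pia               1438   26 -1412
Hence -1082.0.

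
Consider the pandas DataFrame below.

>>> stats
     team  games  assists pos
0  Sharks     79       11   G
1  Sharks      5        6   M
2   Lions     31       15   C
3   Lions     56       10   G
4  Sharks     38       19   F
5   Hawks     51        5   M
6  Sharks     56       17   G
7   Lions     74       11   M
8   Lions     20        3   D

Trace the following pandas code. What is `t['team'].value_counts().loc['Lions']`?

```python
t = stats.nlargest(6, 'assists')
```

3

take 6 rows with largest assists:
     team  games  assists pos
4  Sharks     38       19   F
6  Sharks     56       17   G
2   Lions     31       15   C
0  Sharks     79       11   G
7   Lions     74       11   M
3   Lions     56       10   G
value_counts of team:
team
Sharks    3
Lions     3
Name: count, dtype: int64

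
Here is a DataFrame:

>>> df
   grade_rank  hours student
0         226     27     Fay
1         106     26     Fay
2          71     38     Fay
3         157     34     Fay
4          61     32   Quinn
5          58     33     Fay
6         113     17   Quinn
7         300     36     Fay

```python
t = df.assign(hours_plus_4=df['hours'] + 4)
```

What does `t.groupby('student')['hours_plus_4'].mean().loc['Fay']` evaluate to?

add column hours_plus_4 = df['hours'] + 4:
   grade_rank  hours student  hours_plus_4
0         226     27     Fay            31
1         106     26     Fay            30
2          71     38     Fay            42
3         157     34     Fay            38
4          61     32   Quinn            36
5          58     33     Fay            37
6         113     17   Quinn            21
7         300     36     Fay            40
group by student, mean of hours_plus_4:
student
Fay      36.333333
Quinn    28.500000
Name: hours_plus_4, dtype: float64
Hence 36.3333333333.

36.3333333333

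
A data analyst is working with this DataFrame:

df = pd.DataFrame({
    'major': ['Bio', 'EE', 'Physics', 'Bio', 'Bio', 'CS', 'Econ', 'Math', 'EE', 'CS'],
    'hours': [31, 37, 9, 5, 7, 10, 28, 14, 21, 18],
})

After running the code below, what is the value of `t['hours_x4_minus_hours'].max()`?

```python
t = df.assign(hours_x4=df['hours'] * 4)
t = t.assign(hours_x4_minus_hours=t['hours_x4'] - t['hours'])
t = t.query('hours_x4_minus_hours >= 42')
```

111

add column hours_x4 = df['hours'] * 4:
     major  hours  hours_x4
0      Bio     31       124
1       EE     37       148
2  Physics      9        36
3      Bio      5        20
4      Bio      7        28
5       CS     10        40
6     Econ     28       112
7     Math     14        56
8       EE     21        84
9       CS     18        72
add column hours_x4_minus_hours = t['hours_x4'] - t['hours']:
     major  hours  hours_x4  hours_x4_minus_hours
0      Bio     31       124                    93
1       EE     37       148                   111
2  Physics      9        36                    27
3      Bio      5        20                    15
4      Bio      7        28                    21
5       CS     10        40                    30
6     Econ     28       112                    84
7     Math     14        56                    42
8       EE     21        84                    63
9       CS     18        72                    54
filter rows where hours_x4_minus_hours >= 42:
  major  hours  hours_x4  hours_x4_minus_hours
0   Bio     31       124                    93
1    EE     37       148                   111
6  Econ     28       112                    84
7  Math     14        56                    42
8    EE     21        84                    63
9    CS     18        72                    54
Finally, max of column 'hours_x4_minus_hours' = 111.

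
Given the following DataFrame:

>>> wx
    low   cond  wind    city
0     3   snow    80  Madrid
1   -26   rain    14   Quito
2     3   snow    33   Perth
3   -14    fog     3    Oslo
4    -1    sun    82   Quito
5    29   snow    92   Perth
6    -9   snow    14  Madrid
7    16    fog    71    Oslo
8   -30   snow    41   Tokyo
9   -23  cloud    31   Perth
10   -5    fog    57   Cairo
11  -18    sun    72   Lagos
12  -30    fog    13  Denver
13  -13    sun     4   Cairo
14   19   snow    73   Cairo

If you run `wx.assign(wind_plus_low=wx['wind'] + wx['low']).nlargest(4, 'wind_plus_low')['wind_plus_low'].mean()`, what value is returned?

add column wind_plus_low = wx['wind'] + wx['low']:
    low   cond  wind    city  wind_plus_low
0     3   snow    80  Madrid             83
1   -26   rain    14   Quito            -12
2     3   snow    33   Perth             36
3   -14    fog     3    Oslo            -11
4    -1    sun    82   Quito             81
5    29   snow    92   Perth            121
6    -9   snow    14  Madrid              5
7    16    fog    71    Oslo             87
8   -30   snow    41   Tokyo             11
9   -23  cloud    31   Perth              8
10   -5    fog    57   Cairo             52
11  -18    sun    72   Lagos             54
12  -30    fog    13  Denver            -17
13  -13    sun     4   Cairo             -9
14   19   snow    73   Cairo             92
take 4 rows with largest wind_plus_low:
    low  cond  wind    city  wind_plus_low
5    29  snow    92   Perth            121
14   19  snow    73   Cairo             92
7    16   fog    71    Oslo             87
0     3  snow    80  Madrid             83
mean of column 'wind_plus_low' → 95.75

95.75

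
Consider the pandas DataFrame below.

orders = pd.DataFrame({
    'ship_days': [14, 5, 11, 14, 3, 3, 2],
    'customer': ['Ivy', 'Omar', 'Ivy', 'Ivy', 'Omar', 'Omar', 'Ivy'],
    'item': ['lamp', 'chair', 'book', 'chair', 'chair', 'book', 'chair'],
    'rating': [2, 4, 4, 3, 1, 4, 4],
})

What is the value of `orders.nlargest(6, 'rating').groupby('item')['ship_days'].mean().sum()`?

28.0

take 6 rows with largest rating:
   ship_days customer   item  rating
1          5     Omar  chair       4
2         11      Ivy   book       4
5          3     Omar   book       4
6          2      Ivy  chair       4
3         14      Ivy  chair       3
0         14      Ivy   lamp       2
group by item, mean of ship_days:
item
book      7.0
chair     7.0
lamp     14.0
Name: ship_days, dtype: float64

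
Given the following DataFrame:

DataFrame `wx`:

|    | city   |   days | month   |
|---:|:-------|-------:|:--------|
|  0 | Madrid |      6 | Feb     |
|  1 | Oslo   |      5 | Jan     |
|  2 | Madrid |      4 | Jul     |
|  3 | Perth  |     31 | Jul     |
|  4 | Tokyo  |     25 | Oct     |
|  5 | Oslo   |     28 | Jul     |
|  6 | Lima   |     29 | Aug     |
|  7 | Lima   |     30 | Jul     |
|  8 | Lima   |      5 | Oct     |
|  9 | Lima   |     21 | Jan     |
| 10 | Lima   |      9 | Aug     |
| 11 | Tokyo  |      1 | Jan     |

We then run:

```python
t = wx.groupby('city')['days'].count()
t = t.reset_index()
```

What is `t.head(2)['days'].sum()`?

group by city, count of days:
city
Lima      5
Madrid    2
Oslo      2
Perth     1
Tokyo     2
Name: days, dtype: int64
reset_index():
     city  days
0    Lima     5
1  Madrid     2
2    Oslo     2
3   Perth     1
4   Tokyo     2
take first 2 rows:
     city  days
0    Lima     5
1  Madrid     2
sum of column 'days' → 7

7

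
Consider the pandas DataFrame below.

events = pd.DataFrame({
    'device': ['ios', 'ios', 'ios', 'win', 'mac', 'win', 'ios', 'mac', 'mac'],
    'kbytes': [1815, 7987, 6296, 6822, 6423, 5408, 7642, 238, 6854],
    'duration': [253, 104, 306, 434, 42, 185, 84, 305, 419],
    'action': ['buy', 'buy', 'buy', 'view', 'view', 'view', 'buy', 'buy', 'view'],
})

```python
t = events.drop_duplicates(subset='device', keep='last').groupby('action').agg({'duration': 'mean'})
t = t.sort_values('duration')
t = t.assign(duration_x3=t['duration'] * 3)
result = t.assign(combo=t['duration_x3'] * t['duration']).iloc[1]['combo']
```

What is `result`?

273612.0

drop duplicate device (keep=last):
  device  kbytes  duration action
5    win    5408       185   view
6    ios    7642        84    buy
8    mac    6854       419   view
group by action, mean of duration:
        duration
action          
buy         84.0
view       302.0
sort by duration:
        duration
action          
buy         84.0
view       302.0
add column duration_x3 = t['duration'] * 3:
        duration  duration_x3
action                       
buy         84.0        252.0
view       302.0        906.0
add column combo = t['duration_x3'] * t['duration']:
        duration  duration_x3     combo
action                                 
buy         84.0        252.0   21168.0
view       302.0        906.0  273612.0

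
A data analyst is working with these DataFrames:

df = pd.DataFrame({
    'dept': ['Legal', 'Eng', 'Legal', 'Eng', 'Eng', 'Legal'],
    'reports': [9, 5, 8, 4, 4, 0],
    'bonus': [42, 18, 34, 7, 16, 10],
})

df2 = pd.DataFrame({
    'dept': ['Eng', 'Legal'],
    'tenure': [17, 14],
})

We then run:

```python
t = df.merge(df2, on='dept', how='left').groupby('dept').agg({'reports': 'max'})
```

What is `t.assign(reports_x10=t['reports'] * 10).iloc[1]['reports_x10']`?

merge on 'dept' (how='left') → 6 rows:
    dept  reports  bonus  tenure
0  Legal        9     42      14
1    Eng        5     18      17
2  Legal        8     34      14
3    Eng        4      7      17
4    Eng        4     16      17
5  Legal        0     10      14
group by dept, max of reports:
       reports
dept          
Eng          5
Legal        9
add column reports_x10 = t['reports'] * 10:
       reports  reports_x10
dept                       
Eng          5           50
Legal        9           90
The value at position 1, column 'reports_x10' is 90.

90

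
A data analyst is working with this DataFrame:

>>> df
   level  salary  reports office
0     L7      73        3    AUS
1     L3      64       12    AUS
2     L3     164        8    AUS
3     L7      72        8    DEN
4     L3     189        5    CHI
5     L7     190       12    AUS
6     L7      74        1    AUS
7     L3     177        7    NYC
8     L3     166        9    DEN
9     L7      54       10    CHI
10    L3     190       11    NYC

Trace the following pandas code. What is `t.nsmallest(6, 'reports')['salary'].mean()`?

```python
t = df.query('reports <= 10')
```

filter rows where reports <= 10:
  level  salary  reports office
0    L7      73        3    AUS
2    L3     164        8    AUS
3    L7      72        8    DEN
4    L3     189        5    CHI
6    L7      74        1    AUS
7    L3     177        7    NYC
8    L3     166        9    DEN
9    L7      54       10    CHI
take 6 rows with smallest reports:
  level  salary  reports office
6    L7      74        1    AUS
0    L7      73        3    AUS
4    L3     189        5    CHI
7    L3     177        7    NYC
2    L3     164        8    AUS
3    L7      72        8    DEN
Then the mean of column 'salary': 124.833333333

124.833333333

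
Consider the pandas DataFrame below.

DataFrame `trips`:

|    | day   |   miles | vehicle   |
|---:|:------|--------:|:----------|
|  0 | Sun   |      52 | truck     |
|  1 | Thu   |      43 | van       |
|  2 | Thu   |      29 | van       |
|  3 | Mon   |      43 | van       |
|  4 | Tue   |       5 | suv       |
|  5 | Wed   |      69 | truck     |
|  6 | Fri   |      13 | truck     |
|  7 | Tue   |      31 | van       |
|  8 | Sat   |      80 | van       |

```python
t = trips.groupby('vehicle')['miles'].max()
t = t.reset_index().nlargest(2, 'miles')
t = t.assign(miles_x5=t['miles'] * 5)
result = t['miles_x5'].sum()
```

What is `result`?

group by vehicle, max of miles:
vehicle
suv       5
truck    69
van      80
Name: miles, dtype: int64
reset_index():
  vehicle  miles
0     suv      5
1   truck     69
2     van     80
take 2 rows with largest miles:
  vehicle  miles
2     van     80
1   truck     69
add column miles_x5 = t['miles'] * 5:
  vehicle  miles  miles_x5
2     van     80       400
1   truck     69       345
The sum of column 'miles_x5' is 745.

745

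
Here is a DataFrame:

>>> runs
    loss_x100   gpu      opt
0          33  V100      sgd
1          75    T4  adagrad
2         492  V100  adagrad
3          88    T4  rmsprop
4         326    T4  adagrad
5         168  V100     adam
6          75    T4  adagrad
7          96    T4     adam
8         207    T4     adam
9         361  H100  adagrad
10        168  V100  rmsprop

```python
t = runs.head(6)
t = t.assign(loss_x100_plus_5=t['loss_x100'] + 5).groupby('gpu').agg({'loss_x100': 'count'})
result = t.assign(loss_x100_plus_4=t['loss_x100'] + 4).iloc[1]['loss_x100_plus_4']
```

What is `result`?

7

take first 6 rows:
   loss_x100   gpu      opt
0         33  V100      sgd
1         75    T4  adagrad
2        492  V100  adagrad
3         88    T4  rmsprop
4        326    T4  adagrad
5        168  V100     adam
add column loss_x100_plus_5 = t['loss_x100'] + 5:
   loss_x100   gpu      opt  loss_x100_plus_5
0         33  V100      sgd                38
1         75    T4  adagrad                80
2        492  V100  adagrad               497
3         88    T4  rmsprop                93
4        326    T4  adagrad               331
5        168  V100     adam               173
group by gpu, count of loss_x100:
      loss_x100
gpu            
T4            3
V100          3
add column loss_x100_plus_4 = t['loss_x100'] + 4:
      loss_x100  loss_x100_plus_4
gpu                              
T4            3                 7
V100          3                 7
So iloc[1]['loss_x100_plus_4'] = 7.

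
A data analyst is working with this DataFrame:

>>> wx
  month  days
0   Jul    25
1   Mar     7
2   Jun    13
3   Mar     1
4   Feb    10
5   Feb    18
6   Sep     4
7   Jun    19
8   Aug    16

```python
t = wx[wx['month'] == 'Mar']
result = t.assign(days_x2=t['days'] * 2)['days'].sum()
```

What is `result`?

8

filter rows where month == 'Mar':
  month  days
1   Mar     7
3   Mar     1
add column days_x2 = t['days'] * 2:
  month  days  days_x2
1   Mar     7       14
3   Mar     1        2
Reading off the sum of column 'days', we get 8.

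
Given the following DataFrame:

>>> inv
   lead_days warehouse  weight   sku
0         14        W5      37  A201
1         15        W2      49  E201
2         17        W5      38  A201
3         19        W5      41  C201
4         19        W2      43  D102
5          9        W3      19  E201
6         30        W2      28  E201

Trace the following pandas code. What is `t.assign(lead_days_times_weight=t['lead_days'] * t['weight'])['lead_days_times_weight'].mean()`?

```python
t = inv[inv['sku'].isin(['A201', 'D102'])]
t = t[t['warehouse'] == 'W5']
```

filter rows where sku in ['A201', 'D102']:
   lead_days warehouse  weight   sku
0         14        W5      37  A201
2         17        W5      38  A201
4         19        W2      43  D102
filter rows where warehouse == 'W5':
   lead_days warehouse  weight   sku
0         14        W5      37  A201
2         17        W5      38  A201
add column lead_days_times_weight = t['lead_days'] * t['weight']:
   lead_days warehouse  weight   sku  lead_days_times_weight
0         14        W5      37  A201                     518
2         17        W5      38  A201                     646

582.0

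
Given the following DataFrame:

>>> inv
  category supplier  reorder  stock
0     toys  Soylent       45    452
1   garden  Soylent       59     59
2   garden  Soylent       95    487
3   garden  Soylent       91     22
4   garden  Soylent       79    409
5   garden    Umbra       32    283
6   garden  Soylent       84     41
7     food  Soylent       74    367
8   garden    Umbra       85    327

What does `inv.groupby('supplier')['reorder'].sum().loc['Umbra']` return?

117

group by supplier, sum of reorder:
supplier
Soylent    527
Umbra      117
Name: reorder, dtype: int64
value at index 'Umbra' → 117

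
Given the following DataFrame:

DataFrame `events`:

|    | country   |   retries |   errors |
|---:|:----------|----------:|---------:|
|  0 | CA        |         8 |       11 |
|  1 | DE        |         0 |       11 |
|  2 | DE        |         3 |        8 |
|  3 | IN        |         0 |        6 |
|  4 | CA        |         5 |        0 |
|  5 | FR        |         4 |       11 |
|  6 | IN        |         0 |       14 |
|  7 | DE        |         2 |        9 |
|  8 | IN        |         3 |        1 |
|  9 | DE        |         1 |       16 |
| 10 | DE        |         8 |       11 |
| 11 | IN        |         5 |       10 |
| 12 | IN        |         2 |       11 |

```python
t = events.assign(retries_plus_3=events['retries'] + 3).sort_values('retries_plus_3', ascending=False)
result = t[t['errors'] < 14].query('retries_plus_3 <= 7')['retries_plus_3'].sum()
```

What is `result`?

35

add column retries_plus_3 = events['retries'] + 3:
   country  retries  errors  retries_plus_3
0       CA        8      11              11
1       DE        0      11               3
2       DE        3       8               6
3       IN        0       6               3
4       CA        5       0               8
5       FR        4      11               7
6       IN        0      14               3
7       DE        2       9               5
8       IN        3       1               6
9       DE        1      16               4
10      DE        8      11              11
11      IN        5      10               8
12      IN        2      11               5
sort by retries_plus_3 descending:
   country  retries  errors  retries_plus_3
0       CA        8      11              11
10      DE        8      11              11
4       CA        5       0               8
11      IN        5      10               8
5       FR        4      11               7
2       DE        3       8               6
8       IN        3       1               6
7       DE        2       9               5
12      IN        2      11               5
9       DE        1      16               4
1       DE        0      11               3
3       IN        0       6               3
6       IN        0      14               3
filter rows where errors < 14:
   country  retries  errors  retries_plus_3
0       CA        8      11              11
10      DE        8      11              11
4       CA        5       0               8
11      IN        5      10               8
5       FR        4      11               7
2       DE        3       8               6
8       IN        3       1               6
7       DE        2       9               5
12      IN        2      11               5
1       DE        0      11               3
3       IN        0       6               3
filter rows where retries_plus_3 <= 7:
   country  retries  errors  retries_plus_3
5       FR        4      11               7
2       DE        3       8               6
8       IN        3       1               6
7       DE        2       9               5
12      IN        2      11               5
1       DE        0      11               3
3       IN        0       6               3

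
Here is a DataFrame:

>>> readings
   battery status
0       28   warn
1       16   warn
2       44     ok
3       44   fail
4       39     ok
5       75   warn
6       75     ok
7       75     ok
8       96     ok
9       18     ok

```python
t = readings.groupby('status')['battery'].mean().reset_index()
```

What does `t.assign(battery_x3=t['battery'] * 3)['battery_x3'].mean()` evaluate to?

141.5

group by status, mean of battery:
status
fail    44.000000
ok      57.833333
warn    39.666667
Name: battery, dtype: float64
reset_index():
  status    battery
0   fail  44.000000
1     ok  57.833333
2   warn  39.666667
add column battery_x3 = t['battery'] * 3:
  status    battery  battery_x3
0   fail  44.000000       132.0
1     ok  57.833333       173.5
2   warn  39.666667       119.0
Taking the mean of column 'battery_x3' gives 141.5.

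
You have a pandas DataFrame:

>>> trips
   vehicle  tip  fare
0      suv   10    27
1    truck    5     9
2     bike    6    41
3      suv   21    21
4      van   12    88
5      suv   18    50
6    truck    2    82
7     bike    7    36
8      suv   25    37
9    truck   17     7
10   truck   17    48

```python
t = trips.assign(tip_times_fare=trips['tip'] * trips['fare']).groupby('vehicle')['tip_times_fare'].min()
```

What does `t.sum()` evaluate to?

1617

add column tip_times_fare = trips['tip'] * trips['fare']:
   vehicle  tip  fare  tip_times_fare
0      suv   10    27             270
1    truck    5     9              45
2     bike    6    41             246
3      suv   21    21             441
4      van   12    88            1056
5      suv   18    50             900
6    truck    2    82             164
7     bike    7    36             252
8      suv   25    37             925
9    truck   17     7             119
10   truck   17    48             816
group by vehicle, min of tip_times_fare:
vehicle
bike      246
suv       270
truck      45
van      1056
Name: tip_times_fare, dtype: int64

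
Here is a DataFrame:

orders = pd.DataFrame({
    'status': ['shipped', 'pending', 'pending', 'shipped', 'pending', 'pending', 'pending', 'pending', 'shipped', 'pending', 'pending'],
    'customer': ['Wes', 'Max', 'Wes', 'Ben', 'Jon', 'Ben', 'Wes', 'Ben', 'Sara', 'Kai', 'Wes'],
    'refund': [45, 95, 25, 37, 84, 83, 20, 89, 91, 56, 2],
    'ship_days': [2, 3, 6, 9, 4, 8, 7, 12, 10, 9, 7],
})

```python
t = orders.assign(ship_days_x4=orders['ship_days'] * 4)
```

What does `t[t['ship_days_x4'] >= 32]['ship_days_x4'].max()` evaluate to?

add column ship_days_x4 = orders['ship_days'] * 4:
     status customer  refund  ship_days  ship_days_x4
0   shipped      Wes      45          2             8
1   pending      Max      95          3            12
2   pending      Wes      25          6            24
3   shipped      Ben      37          9            36
4   pending      Jon      84          4            16
5   pending      Ben      83          8            32
6   pending      Wes      20          7            28
7   pending      Ben      89         12            48
8   shipped     Sara      91         10            40
9   pending      Kai      56          9            36
10  pending      Wes       2          7            28
filter rows where ship_days_x4 >= 32:
    status customer  refund  ship_days  ship_days_x4
3  shipped      Ben      37          9            36
5  pending      Ben      83          8            32
7  pending      Ben      89         12            48
8  shipped     Sara      91         10            40
9  pending      Kai      56          9            36
Taking the max of column 'ship_days_x4' gives 48.

48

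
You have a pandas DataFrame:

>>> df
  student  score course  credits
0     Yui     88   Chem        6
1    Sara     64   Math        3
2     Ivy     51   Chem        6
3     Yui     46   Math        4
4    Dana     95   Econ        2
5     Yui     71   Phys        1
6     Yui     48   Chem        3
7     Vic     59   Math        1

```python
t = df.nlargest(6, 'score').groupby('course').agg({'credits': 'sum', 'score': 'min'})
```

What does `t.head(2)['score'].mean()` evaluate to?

73.0

take 6 rows with largest score:
  student  score course  credits
4    Dana     95   Econ        2
0     Yui     88   Chem        6
5     Yui     71   Phys        1
1    Sara     64   Math        3
7     Vic     59   Math        1
2     Ivy     51   Chem        6
group by course: sum(credits), min(score):
        credits  score
course                
Chem         12     51
Econ          2     95
Math          4     59
Phys          1     71
take first 2 rows:
        credits  score
course                
Chem         12     51
Econ          2     95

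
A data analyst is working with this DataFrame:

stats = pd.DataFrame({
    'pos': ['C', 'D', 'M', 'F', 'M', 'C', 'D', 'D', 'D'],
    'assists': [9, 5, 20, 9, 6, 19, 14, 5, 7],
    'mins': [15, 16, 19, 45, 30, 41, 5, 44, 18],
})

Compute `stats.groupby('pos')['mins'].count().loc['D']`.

4

group by pos, count of mins:
pos
C    2
D    4
F    1
M    2
Name: mins, dtype: int64
So loc['D'] = 4.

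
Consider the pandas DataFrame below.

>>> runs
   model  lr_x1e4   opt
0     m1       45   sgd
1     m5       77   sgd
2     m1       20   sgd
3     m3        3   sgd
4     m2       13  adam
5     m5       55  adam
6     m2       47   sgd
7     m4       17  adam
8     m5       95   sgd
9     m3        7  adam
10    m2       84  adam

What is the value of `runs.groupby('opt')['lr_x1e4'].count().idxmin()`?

group by opt, count of lr_x1e4:
opt
adam    5
sgd     6
Name: lr_x1e4, dtype: int64
Taking the label with the smallest value gives adam.

adam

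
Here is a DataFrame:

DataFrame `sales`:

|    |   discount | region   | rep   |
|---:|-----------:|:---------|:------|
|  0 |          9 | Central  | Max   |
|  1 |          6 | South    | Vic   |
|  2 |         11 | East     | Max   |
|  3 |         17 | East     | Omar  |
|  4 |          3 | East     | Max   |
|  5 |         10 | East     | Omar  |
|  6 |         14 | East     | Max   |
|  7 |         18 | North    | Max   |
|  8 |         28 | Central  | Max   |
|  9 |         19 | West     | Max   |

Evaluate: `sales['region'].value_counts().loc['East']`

5

value_counts of region:
region
East       5
Central    2
South      1
North      1
West       1
Name: count, dtype: int64
Taking the value at index 'East' gives 5.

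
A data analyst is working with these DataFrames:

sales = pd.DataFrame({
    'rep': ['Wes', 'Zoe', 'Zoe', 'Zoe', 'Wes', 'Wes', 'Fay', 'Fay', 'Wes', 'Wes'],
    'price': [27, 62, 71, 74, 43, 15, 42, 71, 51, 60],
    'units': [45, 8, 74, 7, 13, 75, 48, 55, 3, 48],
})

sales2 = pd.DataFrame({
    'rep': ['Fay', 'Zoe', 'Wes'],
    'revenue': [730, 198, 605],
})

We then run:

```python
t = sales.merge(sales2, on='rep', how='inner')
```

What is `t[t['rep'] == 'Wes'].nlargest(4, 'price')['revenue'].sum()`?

merge on 'rep' (how='inner') → 10 rows:
   rep  price  units  revenue
0  Wes     27     45      605
1  Zoe     62      8      198
2  Zoe     71     74      198
3  Zoe     74      7      198
4  Wes     43     13      605
5  Wes     15     75      605
6  Fay     42     48      730
7  Fay     71     55      730
8  Wes     51      3      605
9  Wes     60     48      605
filter rows where rep == 'Wes':
   rep  price  units  revenue
0  Wes     27     45      605
4  Wes     43     13      605
5  Wes     15     75      605
8  Wes     51      3      605
9  Wes     60     48      605
take 4 rows with largest price:
   rep  price  units  revenue
9  Wes     60     48      605
8  Wes     51      3      605
4  Wes     43     13      605
0  Wes     27     45      605

2420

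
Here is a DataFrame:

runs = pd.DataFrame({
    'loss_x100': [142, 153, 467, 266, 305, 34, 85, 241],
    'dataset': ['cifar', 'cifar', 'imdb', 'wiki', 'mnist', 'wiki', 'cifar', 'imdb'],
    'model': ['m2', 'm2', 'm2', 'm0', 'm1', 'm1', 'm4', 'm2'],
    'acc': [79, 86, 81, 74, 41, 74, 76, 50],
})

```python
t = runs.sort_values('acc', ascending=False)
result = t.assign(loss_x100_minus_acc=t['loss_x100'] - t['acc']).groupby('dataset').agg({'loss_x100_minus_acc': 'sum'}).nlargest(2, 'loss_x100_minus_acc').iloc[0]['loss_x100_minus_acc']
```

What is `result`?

sort by acc descending:
   loss_x100 dataset model  acc
1        153   cifar    m2   86
2        467    imdb    m2   81
0        142   cifar    m2   79
6         85   cifar    m4   76
3        266    wiki    m0   74
5         34    wiki    m1   74
7        241    imdb    m2   50
4        305   mnist    m1   41
add column loss_x100_minus_acc = t['loss_x100'] - t['acc']:
   loss_x100 dataset model  acc  loss_x100_minus_acc
1        153   cifar    m2   86                   67
2        467    imdb    m2   81                  386
0        142   cifar    m2   79                   63
6         85   cifar    m4   76                    9
3        266    wiki    m0   74                  192
5         34    wiki    m1   74                  -40
7        241    imdb    m2   50                  191
4        305   mnist    m1   41                  264
group by dataset, sum of loss_x100_minus_acc:
         loss_x100_minus_acc
dataset                     
cifar                    139
imdb                     577
mnist                    264
wiki                     152
take 2 rows with largest loss_x100_minus_acc:
         loss_x100_minus_acc
dataset                     
imdb                     577
mnist                    264
Finally, value at position 0, column 'loss_x100_minus_acc' = 577.

577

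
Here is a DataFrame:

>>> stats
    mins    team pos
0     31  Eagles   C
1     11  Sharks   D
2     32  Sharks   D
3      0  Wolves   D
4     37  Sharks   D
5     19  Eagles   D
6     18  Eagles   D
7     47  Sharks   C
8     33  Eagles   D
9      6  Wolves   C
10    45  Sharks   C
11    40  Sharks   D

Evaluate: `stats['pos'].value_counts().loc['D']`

value_counts of pos:
pos
D    8
C    4
Name: count, dtype: int64
Hence 8.

8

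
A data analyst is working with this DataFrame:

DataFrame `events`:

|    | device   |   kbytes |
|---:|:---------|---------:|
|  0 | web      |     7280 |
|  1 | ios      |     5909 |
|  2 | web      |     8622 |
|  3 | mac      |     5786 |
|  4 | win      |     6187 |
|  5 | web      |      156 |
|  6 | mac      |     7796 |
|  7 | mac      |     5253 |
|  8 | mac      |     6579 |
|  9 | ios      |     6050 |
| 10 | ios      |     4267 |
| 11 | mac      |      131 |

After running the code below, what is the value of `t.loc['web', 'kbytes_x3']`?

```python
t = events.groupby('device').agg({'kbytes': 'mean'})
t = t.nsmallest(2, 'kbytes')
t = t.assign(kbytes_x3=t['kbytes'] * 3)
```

16058.0

group by device, mean of kbytes:
             kbytes
device             
ios     5408.666667
mac     5109.000000
web     5352.666667
win     6187.000000
take 2 rows with smallest kbytes:
             kbytes
device             
mac     5109.000000
web     5352.666667
add column kbytes_x3 = t['kbytes'] * 3:
             kbytes  kbytes_x3
device                        
mac     5109.000000    15327.0
web     5352.666667    16058.0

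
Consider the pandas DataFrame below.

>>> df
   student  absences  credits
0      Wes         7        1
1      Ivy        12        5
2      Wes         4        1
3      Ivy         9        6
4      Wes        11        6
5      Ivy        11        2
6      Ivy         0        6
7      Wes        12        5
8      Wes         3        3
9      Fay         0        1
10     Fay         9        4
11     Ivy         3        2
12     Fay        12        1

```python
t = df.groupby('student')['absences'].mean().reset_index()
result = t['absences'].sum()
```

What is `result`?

21.4

group by student, mean of absences:
student
Fay    7.0
Ivy    7.0
Wes    7.4
Name: absences, dtype: float64
reset_index():
  student  absences
0     Fay       7.0
1     Ivy       7.0
2     Wes       7.4
Hence 21.4.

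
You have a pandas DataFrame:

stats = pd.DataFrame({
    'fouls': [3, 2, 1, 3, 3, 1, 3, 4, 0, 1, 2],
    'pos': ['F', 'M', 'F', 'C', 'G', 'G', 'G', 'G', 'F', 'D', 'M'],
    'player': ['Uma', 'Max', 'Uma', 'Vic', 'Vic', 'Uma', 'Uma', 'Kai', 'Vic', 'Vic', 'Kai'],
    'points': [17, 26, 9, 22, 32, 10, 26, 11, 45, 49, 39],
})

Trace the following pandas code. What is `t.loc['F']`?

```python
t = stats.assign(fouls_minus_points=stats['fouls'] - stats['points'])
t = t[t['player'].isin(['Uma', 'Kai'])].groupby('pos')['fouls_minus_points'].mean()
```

-11.0

add column fouls_minus_points = stats['fouls'] - stats['points']:
    fouls pos player  points  fouls_minus_points
0       3   F    Uma      17                 -14
1       2   M    Max      26                 -24
2       1   F    Uma       9                  -8
3       3   C    Vic      22                 -19
4       3   G    Vic      32                 -29
5       1   G    Uma      10                  -9
6       3   G    Uma      26                 -23
7       4   G    Kai      11                  -7
8       0   F    Vic      45                 -45
9       1   D    Vic      49                 -48
10      2   M    Kai      39                 -37
filter rows where player in ['Uma', 'Kai']:
    fouls pos player  points  fouls_minus_points
0       3   F    Uma      17                 -14
2       1   F    Uma       9                  -8
5       1   G    Uma      10                  -9
6       3   G    Uma      26                 -23
7       4   G    Kai      11                  -7
10      2   M    Kai      39                 -37
group by pos, mean of fouls_minus_points:
pos
F   -11.0
G   -13.0
M   -37.0
Name: fouls_minus_points, dtype: float64
Then the value at index 'F': -11.0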